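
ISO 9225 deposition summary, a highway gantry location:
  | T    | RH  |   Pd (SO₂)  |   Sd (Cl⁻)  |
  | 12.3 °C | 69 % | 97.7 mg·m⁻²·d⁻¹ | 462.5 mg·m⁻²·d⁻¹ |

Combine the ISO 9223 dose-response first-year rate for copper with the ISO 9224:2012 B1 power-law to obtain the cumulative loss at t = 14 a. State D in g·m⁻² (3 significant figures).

copper: f(T) = -0.080·(T−10) [T>10 °C] = -0.1840
  Pd branch = 0.0053·Pd^0.26·e^(0.059·RH+f) = 0.8507 μm/a
  Sd branch = 0.01025·Sd^0.27·e^(0.036·RH+0.049·T) = 1.177 μm/a
  r_corr = 0.8507 + 1.177 = 2.028 μm/a
ISO 9224: D(t) = r_corr · t^b with b = 0.667 (copper, B1)
  D(14) = 2.028 × 14^0.667 = 2.028 × 5.814 = 11.79 μm
  Mass loss = 11.79 μm × 8.96 g/cm³ = 105.6 g·m⁻²

D(14) = 106 g·m⁻²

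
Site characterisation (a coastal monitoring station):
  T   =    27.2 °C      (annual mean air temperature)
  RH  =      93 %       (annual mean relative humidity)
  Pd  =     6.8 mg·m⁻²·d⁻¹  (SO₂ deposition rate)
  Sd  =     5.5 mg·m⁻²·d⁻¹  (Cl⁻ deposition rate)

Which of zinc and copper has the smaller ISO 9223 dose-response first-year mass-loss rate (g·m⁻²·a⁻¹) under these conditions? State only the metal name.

zinc

zinc: T>10 °C ⇒ hinge -0.071·(27.2−10) = -1.2212
  SO₂ term: 0.0129·6.8^0.44·exp(0.046·93-1.2212) = 0.6374
  Sd branch = 0.0175·Sd^0.57·e^(0.008·RH+0.085·T) = 0.9823 μm/a
  r_corr = 0.6374 + 0.9823 = 1.62 μm/a
  mass loss = 1.62 μm/a × 7.14 g/cm³ = 11.57 g·m⁻²·a⁻¹
copper: T>10 °C ⇒ hinge -0.080·(27.2−10) = -1.3760
  Pd branch = 0.0053·Pd^0.26·e^(0.059·RH+f) = 0.5322 μm/a
  Cl⁻ term: 0.01025·5.5^0.27·exp(0.036·93+0.049·27.2) = 1.752
  sum: 0.5322 + 1.752 → r_corr = 2.284 μm/a
  mass loss = 2.284 μm/a × 8.96 g/cm³ = 20.46 g·m⁻²·a⁻¹
Ordering by g·m⁻²·a⁻¹: copper (20.5) > zinc (11.6)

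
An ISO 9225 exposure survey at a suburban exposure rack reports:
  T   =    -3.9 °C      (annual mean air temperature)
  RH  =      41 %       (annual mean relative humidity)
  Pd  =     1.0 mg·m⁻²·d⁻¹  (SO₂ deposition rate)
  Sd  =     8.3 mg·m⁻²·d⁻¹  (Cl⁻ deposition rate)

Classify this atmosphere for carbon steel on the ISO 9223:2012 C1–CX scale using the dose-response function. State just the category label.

C2

carbon steel: temperature factor f = +0.150·(-13.9) = -2.0850
  Pd branch = 1.77·Pd^0.52·e^(0.02·RH+f) = 0.4996 μm/a
  Sd branch = 0.102·Sd^0.62·e^(0.033·RH+0.04·T) = 1.254 μm/a
  sum: 0.4996 + 1.254 → r_corr = 1.754 μm/a
Category bounds: 1.3…25 μm/a bracket r_corr ⇒ C2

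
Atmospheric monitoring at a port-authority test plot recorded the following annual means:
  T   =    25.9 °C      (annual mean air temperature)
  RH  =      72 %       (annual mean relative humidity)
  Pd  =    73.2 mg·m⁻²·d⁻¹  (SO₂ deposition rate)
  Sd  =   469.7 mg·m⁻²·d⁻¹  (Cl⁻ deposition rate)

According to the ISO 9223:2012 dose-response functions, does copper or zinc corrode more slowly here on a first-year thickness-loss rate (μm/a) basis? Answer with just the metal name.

copper: temperature factor f = -0.080·(15.9) = -1.2720
  Pd branch = 0.0053·Pd^0.26·e^(0.059·RH+f) = 0.3173 μm/a
  Cl⁻ term: 0.01025·469.7^0.27·exp(0.036·72+0.049·25.9) = 2.564
  r_corr = 0.3173 + 2.564 = 2.882 μm/a
zinc: T>10 °C ⇒ hinge -0.071·(25.9−10) = -1.1289
  Pd branch = 0.0129·Pd^0.44·e^(0.046·RH+f) = 0.757 μm/a
  Cl⁻ term: 0.0175·469.7^0.57·exp(0.008·72+0.085·25.9) = 9.381
  sum: 0.757 + 9.381 → r_corr = 10.14 μm/a
Ordering by μm/a: zinc (10.1) > copper (2.88)

copper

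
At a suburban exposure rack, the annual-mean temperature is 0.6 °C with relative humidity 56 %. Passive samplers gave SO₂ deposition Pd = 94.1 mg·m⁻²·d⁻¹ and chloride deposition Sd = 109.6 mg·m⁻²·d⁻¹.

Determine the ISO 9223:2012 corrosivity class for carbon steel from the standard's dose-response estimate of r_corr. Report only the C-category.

carbon steel: temperature factor f = +0.150·(-9.4) = -1.4100
  SO₂ term: 1.77·94.1^0.52·exp(0.02·56-1.4100) = 14.07
  Cl⁻ term: 0.102·109.6^0.62·exp(0.033·56+0.04·0.6) = 12.2
  r_corr = 14.07 + 12.2 = 26.27 μm/a
26.3 μm/a falls in (25, 50] for carbon steel → category C3

C3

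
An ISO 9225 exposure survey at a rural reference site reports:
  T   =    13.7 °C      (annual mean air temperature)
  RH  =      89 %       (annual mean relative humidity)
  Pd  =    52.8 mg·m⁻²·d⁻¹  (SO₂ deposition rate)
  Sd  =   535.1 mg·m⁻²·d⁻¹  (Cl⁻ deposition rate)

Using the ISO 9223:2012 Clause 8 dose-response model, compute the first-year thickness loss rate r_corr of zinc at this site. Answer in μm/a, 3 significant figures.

r_corr = 7.51 μm/a

zinc: T>10 °C ⇒ hinge -0.071·(13.7−10) = -0.2627
  SO₂ term: 0.0129·52.8^0.44·exp(0.046·89-0.2627) = 3.408
  Sd branch = 0.0175·Sd^0.57·e^(0.008·RH+0.085·T) = 4.104 μm/a
  r_corr = 3.408 + 4.104 = 7.512 μm/a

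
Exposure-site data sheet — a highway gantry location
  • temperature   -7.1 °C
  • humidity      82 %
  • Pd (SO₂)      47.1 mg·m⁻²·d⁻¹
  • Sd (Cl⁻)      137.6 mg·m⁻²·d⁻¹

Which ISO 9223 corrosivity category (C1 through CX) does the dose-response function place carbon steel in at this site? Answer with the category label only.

C3

carbon steel: temperature factor f = +0.150·(-17.1) = -2.5650
  SO₂ term: 1.77·47.1^0.52·exp(0.02·82-2.5650) = 5.203
  Sd branch = 0.102·Sd^0.62·e^(0.033·RH+0.04·T) = 24.34 μm/a
  sum: 5.203 + 24.34 → r_corr = 29.55 μm/a
29.5 μm/a falls in (25, 50] for carbon steel → category C3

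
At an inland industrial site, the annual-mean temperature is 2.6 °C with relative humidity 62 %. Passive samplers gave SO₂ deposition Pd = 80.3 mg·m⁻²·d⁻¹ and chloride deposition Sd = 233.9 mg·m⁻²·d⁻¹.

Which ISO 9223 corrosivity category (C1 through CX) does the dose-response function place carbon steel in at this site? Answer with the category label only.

carbon steel: f(T) = +0.150·(T−10) [T≤10 °C] = -1.1100
  sulphur-dioxide contribution → 19.72 μm/a
  chloride contribution → 25.77 μm/a
  total first-year rate 45.49 μm/a
45.5 μm/a falls in (25, 50] for carbon steel → category C3

C3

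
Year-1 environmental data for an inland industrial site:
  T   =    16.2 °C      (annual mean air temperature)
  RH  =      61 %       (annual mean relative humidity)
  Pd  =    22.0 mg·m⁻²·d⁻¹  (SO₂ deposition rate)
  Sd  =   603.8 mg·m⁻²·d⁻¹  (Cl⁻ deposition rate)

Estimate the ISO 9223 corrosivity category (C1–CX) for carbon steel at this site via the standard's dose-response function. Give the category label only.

carbon steel: temperature factor f = -0.054·(6.2) = -0.3348
  Pd branch = 1.77·Pd^0.52·e^(0.02·RH+f) = 21.4 μm/a
  Cl⁻ term: 0.102·603.8^0.62·exp(0.033·61+0.04·16.2) = 77.34
  sum: 21.4 + 77.34 → r_corr = 98.74 μm/a
98.7 μm/a falls in (80, 200] for carbon steel → category C5

C5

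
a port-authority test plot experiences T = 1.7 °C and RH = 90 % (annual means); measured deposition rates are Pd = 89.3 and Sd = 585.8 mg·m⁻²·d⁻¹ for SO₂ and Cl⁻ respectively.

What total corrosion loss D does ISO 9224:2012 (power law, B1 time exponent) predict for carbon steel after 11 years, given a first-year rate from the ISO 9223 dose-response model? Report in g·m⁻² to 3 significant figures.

carbon steel: T≤10 °C ⇒ hinge +0.150·(1.7−10) = -1.2450
  Pd branch = 1.77·Pd^0.52·e^(0.02·RH+f) = 31.87 μm/a
  Cl⁻ term: 0.102·585.8^0.62·exp(0.033·90+0.04·1.7) = 110.7
  sum: 31.87 + 110.7 → r_corr = 142.5 μm/a
Long-term exponent b (ISO 9224 Table 2, B1) = 0.523
  D(11) = 142.5 × 11^0.523 = 142.5 × 3.505 = 499.5 μm
  Mass loss = 499.5 μm × 7.85 g/cm³ = 3921 g·m⁻²

D(11) = 3.92e+03 g·m⁻²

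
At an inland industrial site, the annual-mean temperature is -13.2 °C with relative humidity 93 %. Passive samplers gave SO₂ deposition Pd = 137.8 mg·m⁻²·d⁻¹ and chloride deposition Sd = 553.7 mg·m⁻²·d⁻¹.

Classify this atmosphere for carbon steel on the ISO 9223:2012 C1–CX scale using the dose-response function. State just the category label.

carbon steel: f(T) = +0.150·(T−10) [T≤10 °C] = -3.4800
  Pd branch = 1.77·Pd^0.52·e^(0.02·RH+f) = 4.538 μm/a
  Cl⁻ term: 0.102·553.7^0.62·exp(0.033·93+0.04·-13.2) = 65.01
  r_corr = 4.538 + 65.01 = 69.55 μm/a
69.5 μm/a falls in (50, 80] for carbon steel → category C4

C4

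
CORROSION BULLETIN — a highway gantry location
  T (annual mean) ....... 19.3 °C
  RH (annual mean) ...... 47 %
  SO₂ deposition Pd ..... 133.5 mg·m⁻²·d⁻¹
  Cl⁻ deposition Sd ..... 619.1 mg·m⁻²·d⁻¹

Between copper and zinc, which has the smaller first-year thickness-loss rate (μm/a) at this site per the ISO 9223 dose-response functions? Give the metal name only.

copper

copper: T>10 °C ⇒ hinge -0.080·(19.3−10) = -0.7440
  Pd branch = 0.0053·Pd^0.26·e^(0.059·RH+f) = 0.1439 μm/a
  Cl⁻ term: 0.01025·619.1^0.27·exp(0.036·47+0.049·19.3) = 0.8129
  sum: 0.1439 + 0.8129 → r_corr = 0.9568 μm/a
zinc: T>10 °C ⇒ hinge -0.071·(19.3−10) = -0.6603
  SO₂ term: 0.0129·133.5^0.44·exp(0.046·47-0.6603) = 0.4989
  Cl⁻ term: 0.0175·619.1^0.57·exp(0.008·47+0.085·19.3) = 5.13
  sum: 0.4989 + 5.13 → r_corr = 5.629 μm/a
Ordering by μm/a: zinc (5.63) > copper (0.957)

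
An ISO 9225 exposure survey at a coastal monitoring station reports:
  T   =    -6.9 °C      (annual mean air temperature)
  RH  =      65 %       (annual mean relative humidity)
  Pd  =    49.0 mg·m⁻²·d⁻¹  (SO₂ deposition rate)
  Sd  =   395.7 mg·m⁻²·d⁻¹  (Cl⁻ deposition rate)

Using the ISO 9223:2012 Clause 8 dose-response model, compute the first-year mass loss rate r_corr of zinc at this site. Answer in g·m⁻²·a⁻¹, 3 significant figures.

zinc: temperature factor f = +0.038·(-16.9) = -0.6422
  SO₂ term: 0.0129·49.0^0.44·exp(0.046·65-0.6422) = 0.748
  Sd branch = 0.0175·Sd^0.57·e^(0.008·RH+0.085·T) = 0.4951 μm/a
  r_corr = 0.748 + 0.4951 = 1.243 μm/a
Convert to mass loss: 1.243 μm/a × 7.14 g/cm³ = 8.876 g·m⁻²·a⁻¹

r_corr = 8.88 g·m⁻²·a⁻¹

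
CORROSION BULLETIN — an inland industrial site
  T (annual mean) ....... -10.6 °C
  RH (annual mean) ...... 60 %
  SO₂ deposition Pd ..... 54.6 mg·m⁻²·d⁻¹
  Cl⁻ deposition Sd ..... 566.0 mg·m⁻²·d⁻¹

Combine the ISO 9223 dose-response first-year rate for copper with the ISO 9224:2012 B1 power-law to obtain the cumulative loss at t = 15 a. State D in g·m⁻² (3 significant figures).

D(15) = 18.1 g·m⁻²

copper: T≤10 °C ⇒ hinge +0.126·(-10.6−10) = -2.5956
  Pd branch = 0.0053·Pd^0.26·e^(0.059·RH+f) = 0.03856 μm/a
  Cl⁻ term: 0.01025·566.0^0.27·exp(0.036·60+0.049·-10.6) = 0.2927
  r_corr = 0.03856 + 0.2927 = 0.3313 μm/a
Long-term exponent b (ISO 9224 Table 2, B1) = 0.667
  D(15) = 0.3313 × 15^0.667 = 0.3313 × 6.088 = 2.017 μm
  Mass loss = 2.017 μm × 8.96 g/cm³ = 18.07 g·m⁻²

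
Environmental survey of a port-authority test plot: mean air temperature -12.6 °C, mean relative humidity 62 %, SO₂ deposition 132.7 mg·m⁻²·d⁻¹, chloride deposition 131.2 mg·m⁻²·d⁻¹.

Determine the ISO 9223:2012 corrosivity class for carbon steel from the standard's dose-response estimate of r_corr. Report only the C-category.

C2

carbon steel: T≤10 °C ⇒ hinge +0.150·(-12.6−10) = -3.3900
  Pd branch = 1.77·Pd^0.52·e^(0.02·RH+f) = 2.619 μm/a
  Cl⁻ term: 0.102·131.2^0.62·exp(0.033·62+0.04·-12.6) = 9.804
  sum: 2.619 + 9.804 → r_corr = 12.42 μm/a
12.4 μm/a falls in (1.3, 25] for carbon steel → category C2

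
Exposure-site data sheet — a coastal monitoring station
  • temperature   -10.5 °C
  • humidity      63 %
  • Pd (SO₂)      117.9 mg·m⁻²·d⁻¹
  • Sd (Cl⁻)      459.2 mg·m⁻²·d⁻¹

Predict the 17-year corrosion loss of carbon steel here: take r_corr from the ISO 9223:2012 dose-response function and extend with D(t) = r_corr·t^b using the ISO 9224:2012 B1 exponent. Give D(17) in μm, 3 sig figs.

D(17) = 121 μm

carbon steel: T≤10 °C ⇒ hinge +0.150·(-10.5−10) = -3.0750
  sulphur-dioxide contribution → 3.443 μm/a
  chloride contribution → 23.96 μm/a
  total first-year rate 27.41 μm/a
Long-term exponent b (ISO 9224 Table 2, B1) = 0.523
  D(17) = 27.41 × 17^0.523 = 27.41 × 4.401 = 120.6 μm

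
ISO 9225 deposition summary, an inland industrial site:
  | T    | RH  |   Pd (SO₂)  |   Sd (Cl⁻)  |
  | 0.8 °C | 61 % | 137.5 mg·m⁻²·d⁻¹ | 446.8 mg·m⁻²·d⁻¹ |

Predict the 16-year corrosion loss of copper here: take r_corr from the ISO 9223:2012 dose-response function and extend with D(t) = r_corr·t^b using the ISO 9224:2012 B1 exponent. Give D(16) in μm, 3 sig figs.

copper: temperature factor f = +0.126·(-9.2) = -1.1592
  sulphur-dioxide contribution → 0.2187 μm/a
  chloride contribution → 0.4977 μm/a
  ⇒ r_corr(copper) = 0.7164 μm/a
Power-law: D(16) = r_corr · 16^0.667
  D(16) = 0.7164 × 16^0.667 = 0.7164 × 6.355 = 4.553 μm

D(16) = 4.55 μm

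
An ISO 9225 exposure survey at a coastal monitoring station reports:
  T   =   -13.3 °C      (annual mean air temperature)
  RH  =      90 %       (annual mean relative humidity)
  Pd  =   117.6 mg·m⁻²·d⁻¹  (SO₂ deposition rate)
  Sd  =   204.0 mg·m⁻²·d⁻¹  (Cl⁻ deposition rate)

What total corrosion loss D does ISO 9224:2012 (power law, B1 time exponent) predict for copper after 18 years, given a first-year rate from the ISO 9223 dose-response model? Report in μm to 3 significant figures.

D(18) = 5.29 μm

copper: temperature factor f = +0.126·(-23.3) = -2.9358
  sulphur-dioxide contribution → 0.1966 μm/a
  chloride contribution → 0.5733 μm/a
  total first-year rate 0.77 μm/a
Power-law: D(18) = r_corr · 18^0.667
  D(18) = 0.77 × 18^0.667 = 0.77 × 6.875 = 5.294 μm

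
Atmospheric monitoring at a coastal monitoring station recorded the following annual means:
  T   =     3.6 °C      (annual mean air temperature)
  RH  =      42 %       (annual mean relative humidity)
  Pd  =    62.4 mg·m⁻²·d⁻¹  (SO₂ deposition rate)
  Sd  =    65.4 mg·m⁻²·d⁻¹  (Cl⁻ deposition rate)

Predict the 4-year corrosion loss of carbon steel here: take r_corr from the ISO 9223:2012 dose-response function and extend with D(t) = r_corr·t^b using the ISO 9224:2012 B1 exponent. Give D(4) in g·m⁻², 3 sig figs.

carbon steel: T≤10 °C ⇒ hinge +0.150·(3.6−10) = -0.9600
  sulphur-dioxide contribution → 13.47 μm/a
  chloride contribution → 6.291 μm/a
  total first-year rate 19.76 μm/a
Long-term exponent b (ISO 9224 Table 2, B1) = 0.523
  D(4) = 19.76 × 4^0.523 = 19.76 × 2.065 = 40.8 μm
  Mass loss = 40.8 μm × 7.85 g/cm³ = 320.3 g·m⁻²

D(4) = 320 g·m⁻²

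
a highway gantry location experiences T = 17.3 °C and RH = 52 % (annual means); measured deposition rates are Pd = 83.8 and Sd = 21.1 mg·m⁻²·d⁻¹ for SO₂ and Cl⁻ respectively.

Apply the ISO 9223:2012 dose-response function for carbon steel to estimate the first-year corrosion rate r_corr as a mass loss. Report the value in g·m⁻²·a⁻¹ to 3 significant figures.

r_corr = 324 g·m⁻²·a⁻¹

carbon steel: f(T) = -0.054·(T−10) [T>10 °C] = -0.3942
  sulphur-dioxide contribution → 33.77 μm/a
  chloride contribution → 7.506 μm/a
  ⇒ r_corr(carbon steel) = 41.28 μm/a
Convert to mass loss: 41.28 μm/a × 7.85 g/cm³ = 324 g·m⁻²·a⁻¹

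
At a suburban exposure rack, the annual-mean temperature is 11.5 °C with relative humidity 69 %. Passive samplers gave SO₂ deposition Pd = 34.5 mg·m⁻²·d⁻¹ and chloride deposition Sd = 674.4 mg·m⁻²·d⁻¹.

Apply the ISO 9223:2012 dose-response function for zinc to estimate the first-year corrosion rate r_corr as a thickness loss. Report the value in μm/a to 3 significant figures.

zinc: temperature factor f = -0.071·(1.5) = -0.1065
  SO₂ term: 0.0129·34.5^0.44·exp(0.046·69-0.1065) = 1.317
  Cl⁻ term: 0.0175·674.4^0.57·exp(0.008·69+0.085·11.5) = 3.31
  sum: 1.317 + 3.31 → r_corr = 4.626 μm/a

r_corr = 4.63 μm/a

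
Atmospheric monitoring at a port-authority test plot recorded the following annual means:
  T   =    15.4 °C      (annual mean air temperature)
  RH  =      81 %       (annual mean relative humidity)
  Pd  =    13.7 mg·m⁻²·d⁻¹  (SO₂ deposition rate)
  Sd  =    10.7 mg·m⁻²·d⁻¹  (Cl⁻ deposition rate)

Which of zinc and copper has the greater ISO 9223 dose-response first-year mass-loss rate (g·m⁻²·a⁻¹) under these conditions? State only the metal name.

copper

zinc: T>10 °C ⇒ hinge -0.071·(15.4−10) = -0.3834
  Pd branch = 0.0129·Pd^0.44·e^(0.046·RH+f) = 1.155 μm/a
  Sd branch = 0.0175·Sd^0.57·e^(0.008·RH+0.085·T) = 0.4783 μm/a
  r_corr = 1.155 + 0.4783 = 1.633 μm/a
  mass loss = 1.633 μm/a × 7.14 g/cm³ = 11.66 g·m⁻²·a⁻¹
copper: temperature factor f = -0.080·(5.4) = -0.4320
  SO₂ term: 0.0053·13.7^0.26·exp(0.059·81-0.4320) = 0.8085
  Cl⁻ term: 0.01025·10.7^0.27·exp(0.036·81+0.049·15.4) = 0.7634
  sum: 0.8085 + 0.7634 → r_corr = 1.572 μm/a
  mass loss = 1.572 μm/a × 8.96 g/cm³ = 14.08 g·m⁻²·a⁻¹
Ordering by g·m⁻²·a⁻¹: copper (14.1) > zinc (11.7)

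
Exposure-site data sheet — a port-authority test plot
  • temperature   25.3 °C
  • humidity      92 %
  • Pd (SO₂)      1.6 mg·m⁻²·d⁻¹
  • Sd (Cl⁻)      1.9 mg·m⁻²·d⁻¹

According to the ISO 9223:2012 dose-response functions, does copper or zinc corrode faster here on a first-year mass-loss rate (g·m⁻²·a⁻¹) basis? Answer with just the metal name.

copper: temperature factor f = -0.080·(15.3) = -1.2240
  Pd branch = 0.0053·Pd^0.26·e^(0.059·RH+f) = 0.401 μm/a
  Cl⁻ term: 0.01025·1.9^0.27·exp(0.036·92+0.049·25.3) = 1.155
  r_corr = 0.401 + 1.155 = 1.556 μm/a
  mass loss = 1.556 μm/a × 8.96 g/cm³ = 13.95 g·m⁻²·a⁻¹
zinc: temperature factor f = -0.071·(15.3) = -1.0863
  SO₂ term: 0.0129·1.6^0.44·exp(0.046·92-1.0863) = 0.3686
  Sd branch = 0.0175·Sd^0.57·e^(0.008·RH+0.085·T) = 0.4524 μm/a
  r_corr = 0.3686 + 0.4524 = 0.821 μm/a
  mass loss = 0.821 μm/a × 7.14 g/cm³ = 5.862 g·m⁻²·a⁻¹
Ordering by g·m⁻²·a⁻¹: copper (13.9) > zinc (5.86)

copper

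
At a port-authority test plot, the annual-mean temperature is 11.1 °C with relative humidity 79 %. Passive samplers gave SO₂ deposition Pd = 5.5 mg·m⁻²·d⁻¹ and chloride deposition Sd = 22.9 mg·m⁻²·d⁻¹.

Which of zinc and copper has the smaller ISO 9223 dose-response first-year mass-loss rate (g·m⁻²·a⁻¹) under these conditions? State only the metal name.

zinc

zinc: f(T) = -0.071·(T−10) [T>10 °C] = -0.0781
  sulphur-dioxide contribution → 0.9564 μm/a
  chloride contribution → 0.5039 μm/a
  total first-year rate 1.46 μm/a
  mass loss = 1.46 μm/a × 7.14 g/cm³ = 10.43 g·m⁻²·a⁻¹
copper: f(T) = -0.080·(T−10) [T>10 °C] = -0.0880
  sulphur-dioxide contribution → 0.7995 μm/a
  chloride contribution → 0.7067 μm/a
  ⇒ r_corr(copper) = 1.506 μm/a
  mass loss = 1.506 μm/a × 8.96 g/cm³ = 13.5 g·m⁻²·a⁻¹
Ordering by g·m⁻²·a⁻¹: copper (13.5) > zinc (10.4)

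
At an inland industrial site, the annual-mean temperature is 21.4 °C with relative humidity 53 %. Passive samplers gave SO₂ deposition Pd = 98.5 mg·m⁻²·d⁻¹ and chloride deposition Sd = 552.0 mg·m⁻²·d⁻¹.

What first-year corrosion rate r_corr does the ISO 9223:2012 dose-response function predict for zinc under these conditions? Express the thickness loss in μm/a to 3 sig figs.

r_corr = 6.52 μm/a

zinc: temperature factor f = -0.071·(11.4) = -0.8094
  Pd branch = 0.0129·Pd^0.44·e^(0.046·RH+f) = 0.4954 μm/a
  Cl⁻ term: 0.0175·552.0^0.57·exp(0.008·53+0.085·21.4) = 6.027
  r_corr = 0.4954 + 6.027 = 6.522 μm/a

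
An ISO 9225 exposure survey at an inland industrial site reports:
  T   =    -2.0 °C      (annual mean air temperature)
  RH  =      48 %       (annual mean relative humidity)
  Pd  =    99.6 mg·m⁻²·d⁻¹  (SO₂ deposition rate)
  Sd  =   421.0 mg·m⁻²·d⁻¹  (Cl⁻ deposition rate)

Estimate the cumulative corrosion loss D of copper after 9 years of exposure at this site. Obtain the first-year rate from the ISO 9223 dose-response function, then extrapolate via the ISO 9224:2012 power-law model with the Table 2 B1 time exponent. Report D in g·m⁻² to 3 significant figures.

copper: f(T) = +0.126·(T−10) [T≤10 °C] = -1.5120
  sulphur-dioxide contribution → 0.06563 μm/a
  chloride contribution → 0.2674 μm/a
  total first-year rate 0.333 μm/a
Long-term exponent b (ISO 9224 Table 2, B1) = 0.667
  D(9) = 0.333 × 9^0.667 = 0.333 × 4.33 = 1.442 μm
  Mass loss = 1.442 μm × 8.96 g/cm³ = 12.92 g·m⁻²

D(9) = 12.9 g·m⁻²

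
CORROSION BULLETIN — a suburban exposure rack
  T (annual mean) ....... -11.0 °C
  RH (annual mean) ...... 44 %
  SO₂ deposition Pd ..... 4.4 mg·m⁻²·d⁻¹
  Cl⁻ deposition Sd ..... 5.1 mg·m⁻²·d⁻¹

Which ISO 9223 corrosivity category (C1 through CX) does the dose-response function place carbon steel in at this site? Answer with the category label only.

carbon steel: T≤10 °C ⇒ hinge +0.150·(-11.0−10) = -3.1500
  sulphur-dioxide contribution → 0.3951 μm/a
  chloride contribution → 0.7705 μm/a
  total first-year rate 1.166 μm/a
Category bounds: 0…1.3 μm/a bracket r_corr ⇒ C1

C1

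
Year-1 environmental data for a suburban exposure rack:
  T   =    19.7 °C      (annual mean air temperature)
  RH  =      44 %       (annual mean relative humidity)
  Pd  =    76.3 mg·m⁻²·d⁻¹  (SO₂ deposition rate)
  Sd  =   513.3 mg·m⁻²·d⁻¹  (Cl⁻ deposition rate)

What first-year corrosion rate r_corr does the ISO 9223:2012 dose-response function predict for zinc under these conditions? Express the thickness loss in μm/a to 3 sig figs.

r_corr = 4.99 μm/a

zinc: f(T) = -0.071·(T−10) [T>10 °C] = -0.6887
  Pd branch = 0.0129·Pd^0.44·e^(0.046·RH+f) = 0.3302 μm/a
  Sd branch = 0.0175·Sd^0.57·e^(0.008·RH+0.085·T) = 4.656 μm/a
  sum: 0.3302 + 4.656 → r_corr = 4.987 μm/a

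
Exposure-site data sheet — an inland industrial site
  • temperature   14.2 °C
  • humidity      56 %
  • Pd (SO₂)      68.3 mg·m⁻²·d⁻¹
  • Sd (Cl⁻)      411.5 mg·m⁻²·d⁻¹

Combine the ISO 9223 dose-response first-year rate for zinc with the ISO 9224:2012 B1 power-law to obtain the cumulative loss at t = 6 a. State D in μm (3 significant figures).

D(6) = 15.6 μm

zinc: temperature factor f = -0.071·(4.2) = -0.2982
  Pd branch = 0.0129·Pd^0.44·e^(0.046·RH+f) = 0.8072 μm/a
  Cl⁻ term: 0.0175·411.5^0.57·exp(0.008·56+0.085·14.2) = 2.831
  sum: 0.8072 + 2.831 → r_corr = 3.638 μm/a
ISO 9224: D(t) = r_corr · t^b with b = 0.813 (zinc, B1)
  D(6) = 3.638 × 6^0.813 = 3.638 × 4.292 = 15.62 μm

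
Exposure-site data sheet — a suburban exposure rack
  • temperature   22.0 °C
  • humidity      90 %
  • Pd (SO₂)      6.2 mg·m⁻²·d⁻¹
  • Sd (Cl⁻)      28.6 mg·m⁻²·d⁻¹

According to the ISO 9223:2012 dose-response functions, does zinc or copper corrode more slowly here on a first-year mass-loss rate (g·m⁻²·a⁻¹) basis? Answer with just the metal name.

zinc

zinc: f(T) = -0.071·(T−10) [T>10 °C] = -0.8520
  sulphur-dioxide contribution → 0.7713 μm/a
  chloride contribution → 1.578 μm/a
  total first-year rate 2.349 μm/a
  mass loss = 2.349 μm/a × 7.14 g/cm³ = 16.77 g·m⁻²·a⁻¹
copper: f(T) = -0.080·(T−10) [T>10 °C] = -0.9600
  sulphur-dioxide contribution → 0.6599 μm/a
  chloride contribution → 1.902 μm/a
  ⇒ r_corr(copper) = 2.562 μm/a
  mass loss = 2.562 μm/a × 8.96 g/cm³ = 22.96 g·m⁻²·a⁻¹
Ordering by g·m⁻²·a⁻¹: copper (23) > zinc (16.8)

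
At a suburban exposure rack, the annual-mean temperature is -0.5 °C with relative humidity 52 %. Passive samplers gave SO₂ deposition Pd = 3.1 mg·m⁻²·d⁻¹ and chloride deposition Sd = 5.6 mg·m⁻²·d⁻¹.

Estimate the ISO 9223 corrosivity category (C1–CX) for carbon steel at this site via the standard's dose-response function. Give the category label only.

carbon steel: temperature factor f = +0.150·(-10.5) = -1.5750
  Pd branch = 1.77·Pd^0.52·e^(0.02·RH+f) = 1.867 μm/a
  Sd branch = 0.102·Sd^0.62·e^(0.033·RH+0.04·T) = 1.618 μm/a
  r_corr = 1.867 + 1.618 = 3.485 μm/a
ISO 9223 Table 2 (carbon steel): 1.3 < 3.49 ≤ 25 μm/a ⇒ C2

C2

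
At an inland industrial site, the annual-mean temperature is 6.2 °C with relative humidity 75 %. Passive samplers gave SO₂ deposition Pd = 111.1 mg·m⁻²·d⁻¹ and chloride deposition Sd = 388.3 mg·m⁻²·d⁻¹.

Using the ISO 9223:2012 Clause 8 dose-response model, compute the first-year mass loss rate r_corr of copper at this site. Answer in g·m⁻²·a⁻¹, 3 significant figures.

r_corr = 17.6 g·m⁻²·a⁻¹

copper: T≤10 °C ⇒ hinge +0.126·(6.2−10) = -0.4788
  sulphur-dioxide contribution → 0.9332 μm/a
  chloride contribution → 1.034 μm/a
  ⇒ r_corr(copper) = 1.967 μm/a
Convert to mass loss: 1.967 μm/a × 8.96 g/cm³ = 17.62 g·m⁻²·a⁻¹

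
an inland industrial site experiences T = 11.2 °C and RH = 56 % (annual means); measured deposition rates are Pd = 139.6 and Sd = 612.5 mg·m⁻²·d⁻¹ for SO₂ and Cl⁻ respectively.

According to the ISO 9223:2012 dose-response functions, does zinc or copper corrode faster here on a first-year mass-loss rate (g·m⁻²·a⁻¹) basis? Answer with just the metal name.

zinc: f(T) = -0.071·(T−10) [T>10 °C] = -0.0852
  SO₂ term: 0.0129·139.6^0.44·exp(0.046·56-0.0852) = 1.368
  Sd branch = 0.0175·Sd^0.57·e^(0.008·RH+0.085·T) = 2.752 μm/a
  sum: 1.368 + 2.752 → r_corr = 4.12 μm/a
  mass loss = 4.12 μm/a × 7.14 g/cm³ = 29.42 g·m⁻²·a⁻¹
copper: f(T) = -0.080·(T−10) [T>10 °C] = -0.0960
  Pd branch = 0.0053·Pd^0.26·e^(0.059·RH+f) = 0.4733 μm/a
  Sd branch = 0.01025·Sd^0.27·e^(0.036·RH+0.049·T) = 0.7536 μm/a
  r_corr = 0.4733 + 0.7536 = 1.227 μm/a
  mass loss = 1.227 μm/a × 8.96 g/cm³ = 10.99 g·m⁻²·a⁻¹
Ordering by g·m⁻²·a⁻¹: zinc (29.4) > copper (11)

zinc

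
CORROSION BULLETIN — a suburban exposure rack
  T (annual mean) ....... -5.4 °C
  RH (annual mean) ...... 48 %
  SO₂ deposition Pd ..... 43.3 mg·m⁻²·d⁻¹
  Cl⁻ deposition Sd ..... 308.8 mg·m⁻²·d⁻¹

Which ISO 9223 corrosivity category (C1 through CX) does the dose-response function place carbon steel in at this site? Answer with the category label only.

carbon steel: T≤10 °C ⇒ hinge +0.150·(-5.4−10) = -2.3100
  sulphur-dioxide contribution → 3.256 μm/a
  chloride contribution → 14.01 μm/a
  ⇒ r_corr(carbon steel) = 17.26 μm/a
ISO 9223 Table 2 (carbon steel): 1.3 < 17.3 ≤ 25 μm/a ⇒ C2

C2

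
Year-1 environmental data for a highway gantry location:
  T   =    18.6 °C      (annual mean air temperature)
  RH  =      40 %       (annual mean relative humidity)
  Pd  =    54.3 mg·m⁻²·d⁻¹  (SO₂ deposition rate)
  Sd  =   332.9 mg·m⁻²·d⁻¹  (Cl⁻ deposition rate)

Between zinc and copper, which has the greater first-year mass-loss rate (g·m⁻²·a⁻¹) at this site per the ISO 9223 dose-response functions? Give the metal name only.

zinc: temperature factor f = -0.071·(8.6) = -0.6106
  SO₂ term: 0.0129·54.3^0.44·exp(0.046·40-0.6106) = 0.2558
  Sd branch = 0.0175·Sd^0.57·e^(0.008·RH+0.085·T) = 3.209 μm/a
  sum: 0.2558 + 3.209 → r_corr = 3.465 μm/a
  mass loss = 3.465 μm/a × 7.14 g/cm³ = 24.74 g·m⁻²·a⁻¹
copper: temperature factor f = -0.080·(8.6) = -0.6880
  SO₂ term: 0.0053·54.3^0.26·exp(0.059·40-0.6880) = 0.0797
  Cl⁻ term: 0.01025·332.9^0.27·exp(0.036·40+0.049·18.6) = 0.5164
  sum: 0.0797 + 0.5164 → r_corr = 0.5961 μm/a
  mass loss = 0.5961 μm/a × 8.96 g/cm³ = 5.341 g·m⁻²·a⁻¹
Ordering by g·m⁻²·a⁻¹: zinc (24.7) > copper (5.34)

zinc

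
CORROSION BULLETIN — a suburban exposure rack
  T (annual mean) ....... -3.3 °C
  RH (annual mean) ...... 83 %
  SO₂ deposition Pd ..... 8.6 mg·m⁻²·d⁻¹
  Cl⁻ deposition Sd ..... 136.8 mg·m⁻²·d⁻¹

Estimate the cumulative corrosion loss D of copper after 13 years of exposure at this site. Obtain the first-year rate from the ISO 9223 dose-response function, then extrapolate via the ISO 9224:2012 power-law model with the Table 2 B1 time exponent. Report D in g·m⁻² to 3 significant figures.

copper: f(T) = +0.126·(T−10) [T≤10 °C] = -1.6758
  Pd branch = 0.0053·Pd^0.26·e^(0.059·RH+f) = 0.2324 μm/a
  Cl⁻ term: 0.01025·136.8^0.27·exp(0.036·83+0.049·-3.3) = 0.653
  sum: 0.2324 + 0.653 → r_corr = 0.8854 μm/a
Power-law: D(13) = r_corr · 13^0.667
  D(13) = 0.8854 × 13^0.667 = 0.8854 × 5.534 = 4.899 μm
  Mass loss = 4.899 μm × 8.96 g/cm³ = 43.9 g·m⁻²

D(13) = 43.9 g·m⁻²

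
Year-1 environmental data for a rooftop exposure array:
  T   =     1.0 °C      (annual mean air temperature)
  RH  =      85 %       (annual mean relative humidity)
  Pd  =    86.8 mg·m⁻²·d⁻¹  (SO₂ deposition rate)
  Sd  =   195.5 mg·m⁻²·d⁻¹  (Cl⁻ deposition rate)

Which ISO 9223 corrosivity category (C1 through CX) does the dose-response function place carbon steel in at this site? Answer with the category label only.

C4

carbon steel: T≤10 °C ⇒ hinge +0.150·(1.0−10) = -1.3500
  SO₂ term: 1.77·86.8^0.52·exp(0.02·85-1.3500) = 25.59
  Sd branch = 0.102·Sd^0.62·e^(0.033·RH+0.04·T) = 46.2 μm/a
  sum: 25.59 + 46.2 → r_corr = 71.79 μm/a
ISO 9223 Table 2 (carbon steel): 50 < 71.8 ≤ 80 μm/a ⇒ C4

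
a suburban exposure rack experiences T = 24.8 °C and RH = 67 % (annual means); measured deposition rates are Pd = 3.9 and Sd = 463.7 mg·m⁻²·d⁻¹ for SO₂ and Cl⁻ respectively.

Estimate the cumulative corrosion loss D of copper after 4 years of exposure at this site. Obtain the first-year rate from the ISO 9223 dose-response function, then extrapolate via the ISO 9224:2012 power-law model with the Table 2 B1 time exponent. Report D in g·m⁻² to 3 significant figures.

D(4) = 48.4 g·m⁻²

copper: T>10 °C ⇒ hinge -0.080·(24.8−10) = -1.1840
  Pd branch = 0.0053·Pd^0.26·e^(0.059·RH+f) = 0.1204 μm/a
  Sd branch = 0.01025·Sd^0.27·e^(0.036·RH+0.049·T) = 2.022 μm/a
  r_corr = 0.1204 + 2.022 = 2.143 μm/a
Power-law: D(4) = r_corr · 4^0.667
  D(4) = 2.143 × 4^0.667 = 2.143 × 2.521 = 5.402 μm
  Mass loss = 5.402 μm × 8.96 g/cm³ = 48.4 g·m⁻²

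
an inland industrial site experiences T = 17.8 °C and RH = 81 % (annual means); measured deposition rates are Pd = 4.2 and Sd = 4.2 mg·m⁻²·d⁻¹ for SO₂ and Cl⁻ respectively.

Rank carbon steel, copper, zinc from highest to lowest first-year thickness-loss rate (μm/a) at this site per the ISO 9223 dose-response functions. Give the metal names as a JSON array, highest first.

carbon steel: T>10 °C ⇒ hinge -0.054·(17.8−10) = -0.4212
  sulphur-dioxide contribution → 12.38 μm/a
  chloride contribution → 7.33 μm/a
  total first-year rate 19.71 μm/a
copper: T>10 °C ⇒ hinge -0.080·(17.8−10) = -0.6240
  sulphur-dioxide contribution → 0.4907 μm/a
  chloride contribution → 0.6671 μm/a
  total first-year rate 1.158 μm/a
zinc: f(T) = -0.071·(T−10) [T>10 °C] = -0.5538
  sulphur-dioxide contribution → 0.5787 μm/a
  chloride contribution → 0.3442 μm/a
  ⇒ r_corr(zinc) = 0.9229 μm/a
Ordering by μm/a: carbon steel (19.7) > copper (1.16) > zinc (0.923)

["carbon steel", "copper", "zinc"]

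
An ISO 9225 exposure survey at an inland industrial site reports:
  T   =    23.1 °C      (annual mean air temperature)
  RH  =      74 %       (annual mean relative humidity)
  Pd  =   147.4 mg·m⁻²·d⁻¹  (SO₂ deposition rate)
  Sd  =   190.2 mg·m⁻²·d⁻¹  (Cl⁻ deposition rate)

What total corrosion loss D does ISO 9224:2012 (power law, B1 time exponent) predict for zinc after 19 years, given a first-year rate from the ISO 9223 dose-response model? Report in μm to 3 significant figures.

D(19) = 64.3 μm

zinc: temperature factor f = -0.071·(13.1) = -0.9301
  Pd branch = 0.0129·Pd^0.44·e^(0.046·RH+f) = 1.378 μm/a
  Sd branch = 0.0175·Sd^0.57·e^(0.008·RH+0.085·T) = 4.488 μm/a
  sum: 1.378 + 4.488 → r_corr = 5.865 μm/a
ISO 9224: D(t) = r_corr · t^b with b = 0.813 (zinc, B1)
  D(19) = 5.865 × 19^0.813 = 5.865 × 10.96 = 64.26 μm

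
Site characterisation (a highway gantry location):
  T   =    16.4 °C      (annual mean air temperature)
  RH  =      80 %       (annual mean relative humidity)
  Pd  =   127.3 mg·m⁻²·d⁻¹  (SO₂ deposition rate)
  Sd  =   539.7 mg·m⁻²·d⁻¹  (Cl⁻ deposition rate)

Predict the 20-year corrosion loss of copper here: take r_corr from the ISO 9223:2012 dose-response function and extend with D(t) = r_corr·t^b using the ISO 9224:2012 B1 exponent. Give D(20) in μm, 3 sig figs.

D(20) = 25.7 μm

copper: temperature factor f = -0.080·(6.4) = -0.5120
  Pd branch = 0.0053·Pd^0.26·e^(0.059·RH+f) = 1.256 μm/a
  Sd branch = 0.01025·Sd^0.27·e^(0.036·RH+0.049·T) = 2.229 μm/a
  r_corr = 1.256 + 2.229 = 3.485 μm/a
ISO 9224: D(t) = r_corr · t^b with b = 0.667 (copper, B1)
  D(20) = 3.485 × 20^0.667 = 3.485 × 7.375 = 25.71 μm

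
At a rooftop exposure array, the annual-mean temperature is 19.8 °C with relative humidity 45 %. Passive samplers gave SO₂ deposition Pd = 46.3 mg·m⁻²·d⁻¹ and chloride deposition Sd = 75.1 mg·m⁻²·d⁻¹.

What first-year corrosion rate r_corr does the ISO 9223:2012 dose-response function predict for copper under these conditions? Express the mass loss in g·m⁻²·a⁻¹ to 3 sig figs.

copper: f(T) = -0.080·(T−10) [T>10 °C] = -0.7840
  sulphur-dioxide contribution → 0.0933 μm/a
  chloride contribution → 0.4386 μm/a
  total first-year rate 0.5319 μm/a
Convert to mass loss: 0.5319 μm/a × 8.96 g/cm³ = 4.766 g·m⁻²·a⁻¹

r_corr = 4.77 g·m⁻²·a⁻¹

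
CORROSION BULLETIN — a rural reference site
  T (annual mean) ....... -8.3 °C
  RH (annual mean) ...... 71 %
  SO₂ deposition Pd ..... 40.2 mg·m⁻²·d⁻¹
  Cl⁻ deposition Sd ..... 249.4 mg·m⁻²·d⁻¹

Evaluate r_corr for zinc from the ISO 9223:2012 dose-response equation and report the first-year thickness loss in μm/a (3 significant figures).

r_corr = 1.21 μm/a

zinc: T≤10 °C ⇒ hinge +0.038·(-8.3−10) = -0.6954
  SO₂ term: 0.0129·40.2^0.44·exp(0.046·71-0.6954) = 0.8567
  Cl⁻ term: 0.0175·249.4^0.57·exp(0.008·71+0.085·-8.3) = 0.3544
  sum: 0.8567 + 0.3544 → r_corr = 1.211 μm/a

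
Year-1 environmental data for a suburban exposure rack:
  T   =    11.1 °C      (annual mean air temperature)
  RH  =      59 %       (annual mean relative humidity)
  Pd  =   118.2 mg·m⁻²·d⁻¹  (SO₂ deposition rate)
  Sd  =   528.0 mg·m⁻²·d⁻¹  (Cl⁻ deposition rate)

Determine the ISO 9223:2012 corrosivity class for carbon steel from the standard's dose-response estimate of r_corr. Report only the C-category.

C5

carbon steel: f(T) = -0.054·(T−10) [T>10 °C] = -0.0594
  SO₂ term: 1.77·118.2^0.52·exp(0.02·59-0.0594) = 64.92
  Sd branch = 0.102·Sd^0.62·e^(0.033·RH+0.04·T) = 54.33 μm/a
  sum: 64.92 + 54.33 → r_corr = 119.3 μm/a
Category bounds: 80…200 μm/a bracket r_corr ⇒ C5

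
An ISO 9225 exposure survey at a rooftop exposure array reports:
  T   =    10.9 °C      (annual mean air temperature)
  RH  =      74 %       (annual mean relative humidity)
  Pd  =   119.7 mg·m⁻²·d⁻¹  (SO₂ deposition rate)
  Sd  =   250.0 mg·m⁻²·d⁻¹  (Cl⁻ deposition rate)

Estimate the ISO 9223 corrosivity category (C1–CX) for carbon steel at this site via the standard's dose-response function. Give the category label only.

C5

carbon steel: f(T) = -0.054·(T−10) [T>10 °C] = -0.0486
  sulphur-dioxide contribution → 89.17 μm/a
  chloride contribution → 55.62 μm/a
  ⇒ r_corr(carbon steel) = 144.8 μm/a
ISO 9223 Table 2 (carbon steel): 80 < 145 ≤ 200 μm/a ⇒ C5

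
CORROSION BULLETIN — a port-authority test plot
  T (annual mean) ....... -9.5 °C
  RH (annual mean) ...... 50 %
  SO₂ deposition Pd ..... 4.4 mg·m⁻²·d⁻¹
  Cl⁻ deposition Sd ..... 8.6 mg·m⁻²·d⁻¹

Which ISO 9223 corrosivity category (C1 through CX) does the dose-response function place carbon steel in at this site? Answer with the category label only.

carbon steel: temperature factor f = +0.150·(-19.5) = -2.9250
  SO₂ term: 1.77·4.4^0.52·exp(0.02·50-2.9250) = 0.5579
  Cl⁻ term: 0.102·8.6^0.62·exp(0.033·50+0.04·-9.5) = 1.379
  sum: 0.5579 + 1.379 → r_corr = 1.937 μm/a
Category bounds: 1.3…25 μm/a bracket r_corr ⇒ C2

C2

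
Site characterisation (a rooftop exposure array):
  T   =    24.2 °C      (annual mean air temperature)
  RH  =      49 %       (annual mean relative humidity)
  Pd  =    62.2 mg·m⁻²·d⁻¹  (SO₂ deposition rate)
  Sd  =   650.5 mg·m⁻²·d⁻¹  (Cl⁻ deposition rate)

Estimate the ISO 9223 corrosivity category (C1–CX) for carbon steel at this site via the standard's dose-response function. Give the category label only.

C5

carbon steel: T>10 °C ⇒ hinge -0.054·(24.2−10) = -0.7668
  SO₂ term: 1.77·62.2^0.52·exp(0.02·49-0.7668) = 18.76
  Sd branch = 0.102·Sd^0.62·e^(0.033·RH+0.04·T) = 75.07 μm/a
  r_corr = 18.76 + 75.07 = 93.83 μm/a
93.8 μm/a falls in (80, 200] for carbon steel → category C5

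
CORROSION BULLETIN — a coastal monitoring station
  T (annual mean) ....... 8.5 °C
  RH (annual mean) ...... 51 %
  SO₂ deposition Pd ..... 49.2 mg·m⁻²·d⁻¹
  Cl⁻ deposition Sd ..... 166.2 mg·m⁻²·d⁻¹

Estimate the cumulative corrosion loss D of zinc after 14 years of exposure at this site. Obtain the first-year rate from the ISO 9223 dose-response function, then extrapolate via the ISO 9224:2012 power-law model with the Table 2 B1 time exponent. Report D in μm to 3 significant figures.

D(14) = 14.6 μm

zinc: f(T) = +0.038·(T−10) [T≤10 °C] = -0.0570
  SO₂ term: 0.0129·49.2^0.44·exp(0.046·51-0.0570) = 0.7066
  Sd branch = 0.0175·Sd^0.57·e^(0.008·RH+0.085·T) = 0.9995 μm/a
  r_corr = 0.7066 + 0.9995 = 1.706 μm/a
Power-law: D(14) = r_corr · 14^0.813
  D(14) = 1.706 × 14^0.813 = 1.706 × 8.547 = 14.58 μm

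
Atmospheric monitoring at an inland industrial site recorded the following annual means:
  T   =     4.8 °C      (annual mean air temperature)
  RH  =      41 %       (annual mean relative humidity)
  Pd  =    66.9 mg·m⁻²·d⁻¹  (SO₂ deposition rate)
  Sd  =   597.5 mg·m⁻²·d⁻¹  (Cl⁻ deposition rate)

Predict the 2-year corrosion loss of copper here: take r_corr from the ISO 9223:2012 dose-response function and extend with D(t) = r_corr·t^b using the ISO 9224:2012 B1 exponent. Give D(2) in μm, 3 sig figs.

copper: f(T) = +0.126·(T−10) [T≤10 °C] = -0.6552
  SO₂ term: 0.0053·66.9^0.26·exp(0.059·41-0.6552) = 0.09223
  Sd branch = 0.01025·Sd^0.27·e^(0.036·RH+0.049·T) = 0.3188 μm/a
  sum: 0.09223 + 0.3188 → r_corr = 0.411 μm/a
Power-law: D(2) = r_corr · 2^0.667
  D(2) = 0.411 × 2^0.667 = 0.411 × 1.588 = 0.6526 μm

D(2) = 0.653 μm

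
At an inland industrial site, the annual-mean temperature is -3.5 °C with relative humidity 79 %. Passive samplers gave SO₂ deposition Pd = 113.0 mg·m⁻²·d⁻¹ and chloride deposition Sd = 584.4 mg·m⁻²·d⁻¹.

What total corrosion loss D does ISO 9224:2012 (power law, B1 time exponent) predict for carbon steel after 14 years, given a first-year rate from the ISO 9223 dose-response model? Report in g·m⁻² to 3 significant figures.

D(14) = 2.36e+03 g·m⁻²

carbon steel: temperature factor f = +0.150·(-13.5) = -2.0250
  SO₂ term: 1.77·113.0^0.52·exp(0.02·79-2.0250) = 13.25
  Cl⁻ term: 0.102·584.4^0.62·exp(0.033·79+0.04·-3.5) = 62.43
  r_corr = 13.25 + 62.43 = 75.68 μm/a
ISO 9224: D(t) = r_corr · t^b with b = 0.523 (carbon steel, B1)
  D(14) = 75.68 × 14^0.523 = 75.68 × 3.976 = 300.9 μm
  Mass loss = 300.9 μm × 7.85 g/cm³ = 2362 g·m⁻²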